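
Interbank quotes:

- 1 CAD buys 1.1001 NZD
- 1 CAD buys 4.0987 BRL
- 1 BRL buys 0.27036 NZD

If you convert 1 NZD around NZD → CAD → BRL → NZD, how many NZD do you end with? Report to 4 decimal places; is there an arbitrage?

1.0073 (arbitrage exists)

Around NZD → CAD → BRL → NZD: 1 ÷ 1.1001 × 4.0987 × 0.27036 = 1.007294
Product > 1; profitable direction is NZD → CAD → BRL → NZD.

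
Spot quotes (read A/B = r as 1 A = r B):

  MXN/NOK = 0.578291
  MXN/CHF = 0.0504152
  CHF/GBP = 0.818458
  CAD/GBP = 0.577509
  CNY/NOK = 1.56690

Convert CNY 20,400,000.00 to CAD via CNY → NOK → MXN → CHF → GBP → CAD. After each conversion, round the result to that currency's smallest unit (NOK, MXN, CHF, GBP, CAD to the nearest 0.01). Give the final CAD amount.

CAD 3,949,336.60

CNY 20,400,000.00 × 1.56690 = NOK 31,964,760.00
NOK 31,964,760.00 ÷ 0.578291 = MXN 55,274,524.42
MXN 55,274,524.42 × 0.0504152 = CHF 2,786,676.20
CHF 2,786,676.20 × 0.818458 = GBP 2,280,777.43
GBP 2,280,777.43 ÷ 0.577509 = CAD 3,949,336.60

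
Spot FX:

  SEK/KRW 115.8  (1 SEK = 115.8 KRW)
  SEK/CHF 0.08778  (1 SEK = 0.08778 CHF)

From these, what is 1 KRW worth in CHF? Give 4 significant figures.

KRW/CHF = 0.0007580

1 KRW ÷ 115.8 = 0.00863558 SEK
0.00863558 SEK × 0.08778 = 0.000758031 CHF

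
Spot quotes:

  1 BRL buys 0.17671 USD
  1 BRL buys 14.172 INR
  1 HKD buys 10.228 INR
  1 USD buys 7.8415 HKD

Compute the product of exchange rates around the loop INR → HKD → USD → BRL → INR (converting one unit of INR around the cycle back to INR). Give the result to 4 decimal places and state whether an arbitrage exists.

Around INR → HKD → USD → BRL → INR: 1 ÷ 10.228 ÷ 7.8415 ÷ 0.17671 × 14.172 = 0.999954
Product ≈ 1 (deviation 0.005%, within rounding noise).

1.0000 (no arbitrage)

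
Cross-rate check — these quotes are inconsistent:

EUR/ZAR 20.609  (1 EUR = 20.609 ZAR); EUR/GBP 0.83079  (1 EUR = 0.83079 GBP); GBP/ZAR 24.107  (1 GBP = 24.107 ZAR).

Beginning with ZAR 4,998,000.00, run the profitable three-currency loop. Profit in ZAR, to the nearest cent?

Profit: ZAR 145,026.27

Profitable loop is ZAR → GBP → EUR → ZAR:
ZAR 4,998,000.00 ÷ 24.107 = GBP 207,325.67
GBP 207,325.67 ÷ 0.83079 = EUR 249,552.44
EUR 249,552.44 × 20.609 = ZAR 5,143,026.27
Profit = ZAR 5,143,026.27 − ZAR 4,998,000.00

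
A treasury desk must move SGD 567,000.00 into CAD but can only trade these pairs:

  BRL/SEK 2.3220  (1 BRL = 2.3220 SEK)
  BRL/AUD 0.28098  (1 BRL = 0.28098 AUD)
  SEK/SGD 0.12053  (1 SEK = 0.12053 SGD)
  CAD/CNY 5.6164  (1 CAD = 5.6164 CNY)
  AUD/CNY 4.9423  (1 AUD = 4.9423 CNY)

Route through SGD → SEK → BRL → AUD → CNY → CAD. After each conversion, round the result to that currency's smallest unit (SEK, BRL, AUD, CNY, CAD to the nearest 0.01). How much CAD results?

CAD 500,924.38

SGD 567,000.00 ÷ 0.12053 = SEK 4,704,223.02
SEK 4,704,223.02 ÷ 2.3220 = BRL 2,025,935.84
BRL 2,025,935.84 × 0.28098 = AUD 569,247.45
AUD 569,247.45 × 4.9423 = CNY 2,813,391.67
CNY 2,813,391.67 ÷ 5.6164 = CAD 500,924.38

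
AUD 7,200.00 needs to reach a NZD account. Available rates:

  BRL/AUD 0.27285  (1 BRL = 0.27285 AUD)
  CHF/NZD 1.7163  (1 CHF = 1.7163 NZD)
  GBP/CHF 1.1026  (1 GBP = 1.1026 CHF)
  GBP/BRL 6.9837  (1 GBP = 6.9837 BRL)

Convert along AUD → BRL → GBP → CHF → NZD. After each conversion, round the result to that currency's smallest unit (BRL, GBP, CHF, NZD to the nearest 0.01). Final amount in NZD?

NZD 7,150.47

AUD 7,200.00 ÷ 0.27285 = BRL 26,388.13
BRL 26,388.13 ÷ 6.9837 = GBP 3,778.53
GBP 3,778.53 × 1.1026 = CHF 4,166.21
CHF 4,166.21 × 1.7163 = NZD 7,150.47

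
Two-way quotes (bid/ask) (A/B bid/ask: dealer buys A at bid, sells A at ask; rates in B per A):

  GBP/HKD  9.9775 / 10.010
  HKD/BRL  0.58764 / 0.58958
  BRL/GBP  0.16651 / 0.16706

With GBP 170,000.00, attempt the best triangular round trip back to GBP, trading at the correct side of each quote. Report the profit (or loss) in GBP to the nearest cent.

Best loop GBP → BRL → HKD → GBP:
GBP 170,000.00 ÷ 0.16706 (buy BRL at ask) = BRL 1,017,598.47
BRL 1,017,598.47 ÷ 0.58958 (buy HKD at ask) = HKD 1,725,971.82
HKD 1,725,971.82 ÷ 10.010 (buy GBP at ask) = GBP 172,424.76

Net profit: GBP 2,424.76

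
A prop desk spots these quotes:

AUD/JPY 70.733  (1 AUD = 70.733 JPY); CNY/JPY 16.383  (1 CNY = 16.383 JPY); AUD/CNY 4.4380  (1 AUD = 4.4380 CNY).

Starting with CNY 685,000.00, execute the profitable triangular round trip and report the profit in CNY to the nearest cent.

Profitable loop is CNY → JPY → AUD → CNY:
CNY 685,000.00 × 16.383 = JPY 11,222,355
JPY 11,222,355 ÷ 70.733 = AUD 158,657.98
AUD 158,657.98 × 4.4380 = CNY 704,124.12
Profit = CNY 704,124.12 − CNY 685,000.00

Profit: CNY 19,124.12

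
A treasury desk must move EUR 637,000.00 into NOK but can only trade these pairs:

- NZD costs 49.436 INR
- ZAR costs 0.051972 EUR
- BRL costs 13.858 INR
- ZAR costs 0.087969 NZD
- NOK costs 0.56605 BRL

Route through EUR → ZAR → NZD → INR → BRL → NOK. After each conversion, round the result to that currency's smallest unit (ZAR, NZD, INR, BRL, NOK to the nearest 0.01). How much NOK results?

NOK 6,794,971.35

EUR 637,000.00 ÷ 0.051972 = ZAR 12,256,599.71
ZAR 12,256,599.71 × 0.087969 = NZD 1,078,200.82
NZD 1,078,200.82 × 49.436 = INR 53,301,935.74
INR 53,301,935.74 ÷ 13.858 = BRL 3,846,293.53
BRL 3,846,293.53 ÷ 0.56605 = NOK 6,794,971.35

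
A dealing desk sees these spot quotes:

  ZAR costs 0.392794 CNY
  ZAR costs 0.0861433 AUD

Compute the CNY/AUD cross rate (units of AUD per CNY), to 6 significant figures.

1 CNY ÷ 0.392794 = 2.54586 ZAR
2.54586 ZAR × 0.0861433 = 0.219309 AUD

CNY/AUD = 0.219309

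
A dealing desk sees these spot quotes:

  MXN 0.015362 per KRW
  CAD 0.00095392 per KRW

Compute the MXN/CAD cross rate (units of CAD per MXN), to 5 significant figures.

1 MXN ÷ 0.015362 = 65.0957 KRW
65.0957 KRW × 0.00095392 = 0.0620961 CAD

MXN/CAD = 0.062096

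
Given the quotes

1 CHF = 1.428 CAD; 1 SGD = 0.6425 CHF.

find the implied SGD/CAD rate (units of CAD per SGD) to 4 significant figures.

SGD/CAD = 0.9175

1 SGD × 0.6425 = 0.6425 CHF
0.6425 CHF × 1.428 = 0.91749 CAD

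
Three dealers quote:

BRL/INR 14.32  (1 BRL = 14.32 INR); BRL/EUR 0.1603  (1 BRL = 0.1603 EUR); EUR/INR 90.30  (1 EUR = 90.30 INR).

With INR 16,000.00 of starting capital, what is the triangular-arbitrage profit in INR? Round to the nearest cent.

Profit: INR 173.28

Profitable loop is INR → BRL → EUR → INR:
INR 16,000.00 ÷ 14.32 = BRL 1,117.32
BRL 1,117.32 × 0.1603 = EUR 179.11
EUR 179.11 × 90.30 = INR 16,173.28
Profit = INR 16,173.28 − INR 16,000.00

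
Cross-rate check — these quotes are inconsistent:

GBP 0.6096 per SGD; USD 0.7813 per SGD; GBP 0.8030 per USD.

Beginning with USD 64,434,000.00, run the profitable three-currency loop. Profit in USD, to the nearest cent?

Profit: USD 1,879,737.23

Profitable loop is USD → GBP → SGD → USD:
USD 64,434,000.00 × 0.8030 = GBP 51,740,502.00
GBP 51,740,502.00 ÷ 0.6096 = SGD 84,876,151.57
SGD 84,876,151.57 × 0.7813 = USD 66,313,737.23
Profit = USD 66,313,737.23 − USD 64,434,000.00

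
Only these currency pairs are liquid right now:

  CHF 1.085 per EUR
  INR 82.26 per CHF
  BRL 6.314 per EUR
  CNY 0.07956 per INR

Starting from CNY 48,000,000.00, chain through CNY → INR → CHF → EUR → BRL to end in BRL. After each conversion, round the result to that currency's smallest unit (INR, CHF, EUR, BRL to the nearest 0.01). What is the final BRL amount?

BRL 42,680,804.52

CNY 48,000,000.00 ÷ 0.07956 = INR 603,318,250.38
INR 603,318,250.38 ÷ 82.26 = CHF 7,334,284.59
CHF 7,334,284.59 ÷ 1.085 = EUR 6,759,709.30
EUR 6,759,709.30 × 6.314 = BRL 42,680,804.52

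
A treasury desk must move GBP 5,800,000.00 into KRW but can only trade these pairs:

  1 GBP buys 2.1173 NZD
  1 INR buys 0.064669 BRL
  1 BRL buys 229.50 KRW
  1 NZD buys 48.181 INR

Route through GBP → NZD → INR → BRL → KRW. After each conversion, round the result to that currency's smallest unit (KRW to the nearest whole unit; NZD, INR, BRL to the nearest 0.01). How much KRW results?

GBP 5,800,000.00 × 2.1173 = NZD 12,280,340.00
NZD 12,280,340.00 × 48.181 = INR 591,679,061.54
INR 591,679,061.54 × 0.064669 = BRL 38,263,293.23
BRL 38,263,293.23 × 229.50 = KRW 8,781,425,796

KRW 8,781,425,796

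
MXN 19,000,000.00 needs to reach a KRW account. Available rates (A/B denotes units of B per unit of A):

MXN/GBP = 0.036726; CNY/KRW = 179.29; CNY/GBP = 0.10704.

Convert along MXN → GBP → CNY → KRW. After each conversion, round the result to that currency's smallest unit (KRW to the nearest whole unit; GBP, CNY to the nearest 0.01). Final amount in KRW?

MXN 19,000,000.00 × 0.036726 = GBP 697,794.00
GBP 697,794.00 ÷ 0.10704 = CNY 6,519,002.24
CNY 6,519,002.24 × 179.29 = KRW 1,168,791,912

KRW 1,168,791,912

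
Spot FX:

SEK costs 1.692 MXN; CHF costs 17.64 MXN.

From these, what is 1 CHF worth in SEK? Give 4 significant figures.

1 CHF × 17.64 = 17.64 MXN
17.64 MXN ÷ 1.692 = 10.4255 SEK

CHF/SEK = 10.43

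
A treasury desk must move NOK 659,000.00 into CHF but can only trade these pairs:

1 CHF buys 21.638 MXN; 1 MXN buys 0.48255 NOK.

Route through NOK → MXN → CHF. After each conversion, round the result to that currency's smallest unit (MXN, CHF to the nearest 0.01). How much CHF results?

NOK 659,000.00 ÷ 0.48255 = MXN 1,365,661.59
MXN 1,365,661.59 ÷ 21.638 = CHF 63,114.04

CHF 63,114.04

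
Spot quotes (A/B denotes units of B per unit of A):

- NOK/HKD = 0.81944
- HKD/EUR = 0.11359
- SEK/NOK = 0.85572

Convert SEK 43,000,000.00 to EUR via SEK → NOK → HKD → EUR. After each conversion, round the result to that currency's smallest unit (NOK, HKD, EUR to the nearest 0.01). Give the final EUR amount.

SEK 43,000,000.00 × 0.85572 = NOK 36,795,960.00
NOK 36,795,960.00 × 0.81944 = HKD 30,152,081.46
HKD 30,152,081.46 × 0.11359 = EUR 3,424,974.93

EUR 3,424,974.93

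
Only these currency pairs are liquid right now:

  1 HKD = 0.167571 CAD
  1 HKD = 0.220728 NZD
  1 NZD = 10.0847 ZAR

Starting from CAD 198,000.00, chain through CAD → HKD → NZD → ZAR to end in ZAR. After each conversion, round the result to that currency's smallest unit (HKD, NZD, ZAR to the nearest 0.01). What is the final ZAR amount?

ZAR 2,630,187.68

CAD 198,000.00 ÷ 0.167571 = HKD 1,181,588.70
HKD 1,181,588.70 × 0.220728 = NZD 260,809.71
NZD 260,809.71 × 10.0847 = ZAR 2,630,187.68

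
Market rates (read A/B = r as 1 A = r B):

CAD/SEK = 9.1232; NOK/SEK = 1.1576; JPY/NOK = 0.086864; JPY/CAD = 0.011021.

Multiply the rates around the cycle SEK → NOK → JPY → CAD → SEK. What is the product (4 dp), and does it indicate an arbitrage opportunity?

Around SEK → NOK → JPY → CAD → SEK: 1 ÷ 1.1576 ÷ 0.086864 × 0.011021 × 9.1232 = 0.999931
Product ≈ 1 (deviation 0.007%, within rounding noise).

0.9999 (no arbitrage)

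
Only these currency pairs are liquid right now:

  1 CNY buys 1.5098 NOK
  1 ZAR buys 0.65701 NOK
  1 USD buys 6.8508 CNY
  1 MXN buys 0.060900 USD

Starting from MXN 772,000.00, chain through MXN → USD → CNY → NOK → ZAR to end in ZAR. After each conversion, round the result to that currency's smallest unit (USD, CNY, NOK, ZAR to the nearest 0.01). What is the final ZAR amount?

ZAR 740,156.10

MXN 772,000.00 × 0.060900 = USD 47,014.80
USD 47,014.80 × 6.8508 = CNY 322,088.99
CNY 322,088.99 × 1.5098 = NOK 486,289.96
NOK 486,289.96 ÷ 0.65701 = ZAR 740,156.10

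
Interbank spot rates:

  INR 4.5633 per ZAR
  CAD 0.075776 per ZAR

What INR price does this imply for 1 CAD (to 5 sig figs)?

1 CAD ÷ 0.075776 = 13.1968 ZAR
13.1968 ZAR × 4.5633 = 60.2209 INR

CAD/INR = 60.221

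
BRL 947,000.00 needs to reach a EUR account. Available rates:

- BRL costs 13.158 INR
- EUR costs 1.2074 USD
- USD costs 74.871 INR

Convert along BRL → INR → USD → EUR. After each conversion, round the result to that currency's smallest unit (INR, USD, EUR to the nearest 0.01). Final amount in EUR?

EUR 137,839.94

BRL 947,000.00 × 13.158 = INR 12,460,626.00
INR 12,460,626.00 ÷ 74.871 = USD 166,427.94
USD 166,427.94 ÷ 1.2074 = EUR 137,839.94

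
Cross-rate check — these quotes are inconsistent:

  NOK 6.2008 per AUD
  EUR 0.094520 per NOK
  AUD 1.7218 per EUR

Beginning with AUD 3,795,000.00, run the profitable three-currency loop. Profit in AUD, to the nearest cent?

Profitable loop is AUD → NOK → EUR → AUD:
AUD 3,795,000.00 × 6.2008 = NOK 23,532,036.00
NOK 23,532,036.00 × 0.094520 = EUR 2,224,248.04
EUR 2,224,248.04 × 1.7218 = AUD 3,829,710.28
Profit = AUD 3,829,710.28 − AUD 3,795,000.00

Profit: AUD 34,710.28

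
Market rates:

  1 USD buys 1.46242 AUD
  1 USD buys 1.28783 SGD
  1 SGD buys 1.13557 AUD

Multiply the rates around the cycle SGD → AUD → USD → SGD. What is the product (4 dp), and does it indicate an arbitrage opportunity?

Around SGD → AUD → USD → SGD: 1 × 1.13557 ÷ 1.46242 × 1.28783 = 1.000001
Product ≈ 1 (deviation 0.000%, within rounding noise).

1.0000 (no arbitrage)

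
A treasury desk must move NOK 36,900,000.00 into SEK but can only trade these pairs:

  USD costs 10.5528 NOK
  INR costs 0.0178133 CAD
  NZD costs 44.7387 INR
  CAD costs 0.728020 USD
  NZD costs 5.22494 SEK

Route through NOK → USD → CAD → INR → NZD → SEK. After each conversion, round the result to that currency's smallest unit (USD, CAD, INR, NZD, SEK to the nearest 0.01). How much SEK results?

NOK 36,900,000.00 ÷ 10.5528 = USD 3,496,702.30
USD 3,496,702.30 ÷ 0.728020 = CAD 4,803,030.55
CAD 4,803,030.55 ÷ 0.0178133 = INR 269,631,710.58
INR 269,631,710.58 ÷ 44.7387 = NZD 6,026,811.48
NZD 6,026,811.48 × 5.22494 = SEK 31,489,728.37

SEK 31,489,728.37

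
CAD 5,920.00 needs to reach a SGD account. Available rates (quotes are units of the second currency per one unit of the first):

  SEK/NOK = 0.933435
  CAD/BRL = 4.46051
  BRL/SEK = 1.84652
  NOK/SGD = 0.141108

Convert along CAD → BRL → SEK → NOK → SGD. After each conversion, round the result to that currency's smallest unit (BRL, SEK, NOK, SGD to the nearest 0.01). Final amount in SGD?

CAD 5,920.00 × 4.46051 = BRL 26,406.22
BRL 26,406.22 × 1.84652 = SEK 48,759.61
SEK 48,759.61 × 0.933435 = NOK 45,513.93
NOK 45,513.93 × 0.141108 = SGD 6,422.38

SGD 6,422.38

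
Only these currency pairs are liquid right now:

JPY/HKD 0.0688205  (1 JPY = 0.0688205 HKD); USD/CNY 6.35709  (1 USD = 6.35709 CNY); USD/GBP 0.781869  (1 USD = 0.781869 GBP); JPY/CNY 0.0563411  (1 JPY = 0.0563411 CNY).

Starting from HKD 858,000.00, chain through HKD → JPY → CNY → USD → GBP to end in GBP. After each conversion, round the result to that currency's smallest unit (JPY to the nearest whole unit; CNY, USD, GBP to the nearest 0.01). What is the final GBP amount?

GBP 86,391.38

HKD 858,000.00 ÷ 0.0688205 = JPY 12,467,215
JPY 12,467,215 × 0.0563411 = CNY 702,416.61
CNY 702,416.61 ÷ 6.35709 = USD 110,493.42
USD 110,493.42 × 0.781869 = GBP 86,391.38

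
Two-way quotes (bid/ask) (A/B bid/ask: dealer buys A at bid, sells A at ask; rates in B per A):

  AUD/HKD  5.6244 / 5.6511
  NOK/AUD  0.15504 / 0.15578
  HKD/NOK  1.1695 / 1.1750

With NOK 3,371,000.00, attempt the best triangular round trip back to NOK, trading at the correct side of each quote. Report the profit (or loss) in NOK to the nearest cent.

Best loop NOK → AUD → HKD → NOK:
NOK 3,371,000.00 × 0.15504 (sell NOK at bid) = AUD 522,639.84
AUD 522,639.84 × 5.6244 (sell AUD at bid) = HKD 2,939,535.52
HKD 2,939,535.52 × 1.1695 (sell HKD at bid) = NOK 3,437,786.79

Net profit: NOK 66,786.79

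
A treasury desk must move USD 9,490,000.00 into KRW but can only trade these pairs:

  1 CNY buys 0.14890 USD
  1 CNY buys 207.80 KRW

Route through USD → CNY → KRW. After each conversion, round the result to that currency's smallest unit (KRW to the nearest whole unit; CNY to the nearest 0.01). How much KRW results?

USD 9,490,000.00 ÷ 0.14890 = CNY 63,734,049.70
CNY 63,734,049.70 × 207.80 = KRW 13,243,935,528

KRW 13,243,935,528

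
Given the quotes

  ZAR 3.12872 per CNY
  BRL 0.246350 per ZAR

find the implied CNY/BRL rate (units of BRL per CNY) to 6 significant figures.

1 CNY × 3.12872 = 3.12872 ZAR
3.12872 ZAR × 0.246350 = 0.77076 BRL

CNY/BRL = 0.770760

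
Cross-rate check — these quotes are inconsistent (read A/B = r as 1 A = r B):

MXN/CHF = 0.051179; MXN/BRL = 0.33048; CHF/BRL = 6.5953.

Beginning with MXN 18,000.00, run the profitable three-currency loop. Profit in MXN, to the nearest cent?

Profitable loop is MXN → CHF → BRL → MXN:
MXN 18,000.00 × 0.051179 = CHF 921.22
CHF 921.22 × 6.5953 = BRL 6,075.74
BRL 6,075.74 ÷ 0.33048 = MXN 18,384.58
Profit = MXN 18,384.58 − MXN 18,000.00

Profit: MXN 384.58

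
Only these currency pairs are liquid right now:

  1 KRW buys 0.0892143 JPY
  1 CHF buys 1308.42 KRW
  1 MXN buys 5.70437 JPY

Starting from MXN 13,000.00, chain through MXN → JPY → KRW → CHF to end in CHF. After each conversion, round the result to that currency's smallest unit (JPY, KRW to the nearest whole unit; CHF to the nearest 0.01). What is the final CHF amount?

MXN 13,000.00 × 5.70437 = JPY 74,157
JPY 74,157 ÷ 0.0892143 = KRW 831,223
KRW 831,223 ÷ 1308.42 = CHF 635.29

CHF 635.29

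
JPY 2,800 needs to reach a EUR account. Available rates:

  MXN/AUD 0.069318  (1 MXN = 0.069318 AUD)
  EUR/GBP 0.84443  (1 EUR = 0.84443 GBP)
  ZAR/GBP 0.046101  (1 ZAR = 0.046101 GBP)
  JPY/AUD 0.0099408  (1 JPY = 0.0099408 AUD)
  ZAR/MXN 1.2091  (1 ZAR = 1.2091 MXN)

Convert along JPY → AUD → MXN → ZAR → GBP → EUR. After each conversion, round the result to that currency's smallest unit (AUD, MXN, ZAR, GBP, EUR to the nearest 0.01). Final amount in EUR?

JPY 2,800 × 0.0099408 = AUD 27.83
AUD 27.83 ÷ 0.069318 = MXN 401.48
MXN 401.48 ÷ 1.2091 = ZAR 332.05
ZAR 332.05 × 0.046101 = GBP 15.31
GBP 15.31 ÷ 0.84443 = EUR 18.13

EUR 18.13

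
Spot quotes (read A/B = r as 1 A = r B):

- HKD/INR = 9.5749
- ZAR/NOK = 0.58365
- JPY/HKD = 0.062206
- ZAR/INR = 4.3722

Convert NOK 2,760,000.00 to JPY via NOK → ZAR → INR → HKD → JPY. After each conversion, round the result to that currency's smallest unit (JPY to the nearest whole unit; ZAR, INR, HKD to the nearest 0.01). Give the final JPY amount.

JPY 34,712,835

NOK 2,760,000.00 ÷ 0.58365 = ZAR 4,728,861.48
ZAR 4,728,861.48 × 4.3722 = INR 20,675,528.16
INR 20,675,528.16 ÷ 9.5749 = HKD 2,159,346.64
HKD 2,159,346.64 ÷ 0.062206 = JPY 34,712,835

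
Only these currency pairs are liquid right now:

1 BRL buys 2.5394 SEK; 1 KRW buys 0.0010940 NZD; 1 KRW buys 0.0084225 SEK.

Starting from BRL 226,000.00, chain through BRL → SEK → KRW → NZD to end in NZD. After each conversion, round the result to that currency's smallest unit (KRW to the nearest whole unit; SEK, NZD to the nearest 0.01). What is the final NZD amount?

BRL 226,000.00 × 2.5394 = SEK 573,904.40
SEK 573,904.40 ÷ 0.0084225 = KRW 68,139,436
KRW 68,139,436 × 0.0010940 = NZD 74,544.54

NZD 74,544.54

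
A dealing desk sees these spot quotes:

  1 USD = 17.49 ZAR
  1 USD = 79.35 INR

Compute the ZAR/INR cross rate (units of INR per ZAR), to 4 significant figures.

1 ZAR ÷ 17.49 = 0.0571755 USD
0.0571755 USD × 79.35 = 4.53688 INR

ZAR/INR = 4.537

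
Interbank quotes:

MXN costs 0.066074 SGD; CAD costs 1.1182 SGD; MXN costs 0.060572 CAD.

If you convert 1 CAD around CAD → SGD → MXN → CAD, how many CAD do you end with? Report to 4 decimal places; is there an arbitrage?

1.0251 (arbitrage exists)

Around CAD → SGD → MXN → CAD: 1 × 1.1182 ÷ 0.066074 × 0.060572 = 1.025087
Product > 1; profitable direction is CAD → SGD → MXN → CAD.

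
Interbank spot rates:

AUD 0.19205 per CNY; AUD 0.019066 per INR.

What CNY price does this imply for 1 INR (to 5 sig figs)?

1 INR × 0.019066 = 0.019066 AUD
0.019066 AUD ÷ 0.19205 = 0.0992762 CNY

INR/CNY = 0.099276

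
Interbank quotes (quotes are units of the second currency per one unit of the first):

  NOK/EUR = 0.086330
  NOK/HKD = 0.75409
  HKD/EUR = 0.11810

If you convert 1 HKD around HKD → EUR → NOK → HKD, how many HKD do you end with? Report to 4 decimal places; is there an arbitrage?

Around HKD → EUR → NOK → HKD: 1 × 0.11810 ÷ 0.086330 × 0.75409 = 1.031600
Product > 1; profitable direction is HKD → EUR → NOK → HKD.

1.0316 (arbitrage exists)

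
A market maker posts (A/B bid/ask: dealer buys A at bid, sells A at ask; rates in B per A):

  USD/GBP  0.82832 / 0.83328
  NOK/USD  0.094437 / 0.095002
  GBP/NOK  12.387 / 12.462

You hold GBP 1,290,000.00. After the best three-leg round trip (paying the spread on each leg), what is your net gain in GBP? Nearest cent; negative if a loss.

Best loop GBP → USD → NOK → GBP:
GBP 1,290,000.00 ÷ 0.83328 (buy USD at ask) = USD 1,548,099.08
USD 1,548,099.08 ÷ 0.095002 (buy NOK at ask) = NOK 16,295,436.71
NOK 16,295,436.71 ÷ 12.462 (buy GBP at ask) = GBP 1,307,610.07

Net profit: GBP 17,610.07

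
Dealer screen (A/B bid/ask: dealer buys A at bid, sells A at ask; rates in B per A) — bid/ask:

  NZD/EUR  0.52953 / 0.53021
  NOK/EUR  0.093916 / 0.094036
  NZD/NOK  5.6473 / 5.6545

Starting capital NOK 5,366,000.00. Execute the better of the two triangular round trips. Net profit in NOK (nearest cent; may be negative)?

Best loop NOK → EUR → NZD → NOK:
NOK 5,366,000.00 × 0.093916 (sell NOK at bid) = EUR 503,953.26
EUR 503,953.26 ÷ 0.53021 (buy NZD at ask) = NZD 950,478.60
NZD 950,478.60 × 5.6473 (sell NZD at bid) = NOK 5,367,637.77

Net profit: NOK 1,637.77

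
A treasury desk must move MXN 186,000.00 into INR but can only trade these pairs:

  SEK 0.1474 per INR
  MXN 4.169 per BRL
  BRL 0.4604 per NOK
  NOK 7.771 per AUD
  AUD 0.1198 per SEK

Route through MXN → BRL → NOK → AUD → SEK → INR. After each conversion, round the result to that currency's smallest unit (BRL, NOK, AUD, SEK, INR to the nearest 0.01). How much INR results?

MXN 186,000.00 ÷ 4.169 = BRL 44,615.02
BRL 44,615.02 ÷ 0.4604 = NOK 96,904.91
NOK 96,904.91 ÷ 7.771 = AUD 12,470.07
AUD 12,470.07 ÷ 0.1198 = SEK 104,090.73
SEK 104,090.73 ÷ 0.1474 = INR 706,178.63

INR 706,178.63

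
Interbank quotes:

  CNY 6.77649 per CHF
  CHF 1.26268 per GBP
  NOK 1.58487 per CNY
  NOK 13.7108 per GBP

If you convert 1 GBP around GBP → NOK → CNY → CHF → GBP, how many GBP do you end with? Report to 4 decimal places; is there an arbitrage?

1.0110 (arbitrage exists)

Around GBP → NOK → CNY → CHF → GBP: 1 × 13.7108 ÷ 1.58487 ÷ 6.77649 ÷ 1.26268 = 1.011046
Product > 1; profitable direction is GBP → NOK → CNY → CHF → GBP.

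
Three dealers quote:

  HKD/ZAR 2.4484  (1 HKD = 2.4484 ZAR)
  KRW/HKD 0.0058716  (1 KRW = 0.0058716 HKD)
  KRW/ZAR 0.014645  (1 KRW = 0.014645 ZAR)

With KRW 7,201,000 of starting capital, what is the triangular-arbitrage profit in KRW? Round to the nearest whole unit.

Profit: KRW 134,730

Profitable loop is KRW → ZAR → HKD → KRW:
KRW 7,201,000 × 0.014645 = ZAR 105,458.65
ZAR 105,458.65 ÷ 2.4484 = HKD 43,072.47
HKD 43,072.47 ÷ 0.0058716 = KRW 7,335,730
Profit = KRW 7,335,730 − KRW 7,201,000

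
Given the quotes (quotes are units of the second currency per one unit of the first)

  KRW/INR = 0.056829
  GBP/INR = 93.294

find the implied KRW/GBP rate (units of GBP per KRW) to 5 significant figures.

1 KRW × 0.056829 = 0.056829 INR
0.056829 INR ÷ 93.294 = 0.000609139 GBP

KRW/GBP = 0.00060914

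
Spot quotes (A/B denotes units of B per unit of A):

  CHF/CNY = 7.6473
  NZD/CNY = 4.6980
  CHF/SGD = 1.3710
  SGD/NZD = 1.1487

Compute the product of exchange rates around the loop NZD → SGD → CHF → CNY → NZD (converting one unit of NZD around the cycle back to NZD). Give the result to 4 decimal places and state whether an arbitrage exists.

1.0336 (arbitrage exists)

Around NZD → SGD → CHF → CNY → NZD: 1 ÷ 1.1487 ÷ 1.3710 × 7.6473 ÷ 4.6980 = 1.033597
Product > 1; profitable direction is NZD → SGD → CHF → CNY → NZD.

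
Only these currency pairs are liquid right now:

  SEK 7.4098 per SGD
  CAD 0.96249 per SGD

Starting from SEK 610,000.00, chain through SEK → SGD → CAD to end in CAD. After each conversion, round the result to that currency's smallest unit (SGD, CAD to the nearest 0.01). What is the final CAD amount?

SEK 610,000.00 ÷ 7.4098 = SGD 82,323.41
SGD 82,323.41 × 0.96249 = CAD 79,235.46

CAD 79,235.46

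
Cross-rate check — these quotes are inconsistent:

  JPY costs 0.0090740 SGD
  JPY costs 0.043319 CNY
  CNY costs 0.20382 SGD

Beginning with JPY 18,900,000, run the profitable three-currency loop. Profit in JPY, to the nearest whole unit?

Profitable loop is JPY → SGD → CNY → JPY:
JPY 18,900,000 × 0.0090740 = SGD 171,498.60
SGD 171,498.60 ÷ 0.20382 = CNY 841,421.84
CNY 841,421.84 ÷ 0.043319 = JPY 19,423,852
Profit = JPY 19,423,852 − JPY 18,900,000

Profit: JPY 523,852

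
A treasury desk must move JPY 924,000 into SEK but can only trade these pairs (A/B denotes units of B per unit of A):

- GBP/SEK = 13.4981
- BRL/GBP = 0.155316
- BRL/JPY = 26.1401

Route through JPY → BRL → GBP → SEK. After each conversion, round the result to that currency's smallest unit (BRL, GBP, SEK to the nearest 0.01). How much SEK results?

SEK 74,106.05

JPY 924,000 ÷ 26.1401 = BRL 35,347.99
BRL 35,347.99 × 0.155316 = GBP 5,490.11
GBP 5,490.11 × 13.4981 = SEK 74,106.05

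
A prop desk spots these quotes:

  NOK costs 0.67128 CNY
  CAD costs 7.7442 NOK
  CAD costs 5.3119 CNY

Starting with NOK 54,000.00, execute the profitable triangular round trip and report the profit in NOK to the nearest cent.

Profit: NOK 1,177.67

Profitable loop is NOK → CAD → CNY → NOK:
NOK 54,000.00 ÷ 7.7442 = CAD 6,972.96
CAD 6,972.96 × 5.3119 = CNY 37,039.67
CNY 37,039.67 ÷ 0.67128 = NOK 55,177.67
Profit = NOK 55,177.67 − NOK 54,000.00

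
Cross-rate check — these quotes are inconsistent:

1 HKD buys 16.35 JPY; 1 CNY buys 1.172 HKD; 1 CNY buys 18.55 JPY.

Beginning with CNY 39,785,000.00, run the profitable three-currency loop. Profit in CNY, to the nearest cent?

Profit: CNY 1,313,012.24

Profitable loop is CNY → HKD → JPY → CNY:
CNY 39,785,000.00 × 1.172 = HKD 46,628,020.00
HKD 46,628,020.00 × 16.35 = JPY 762,368,127
JPY 762,368,127 ÷ 18.55 = CNY 41,098,012.24
Profit = CNY 41,098,012.24 − CNY 39,785,000.00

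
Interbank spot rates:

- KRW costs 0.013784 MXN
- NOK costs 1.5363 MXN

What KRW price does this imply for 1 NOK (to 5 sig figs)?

1 NOK × 1.5363 = 1.5363 MXN
1.5363 MXN ÷ 0.013784 = 111.455 KRW

NOK/KRW = 111.46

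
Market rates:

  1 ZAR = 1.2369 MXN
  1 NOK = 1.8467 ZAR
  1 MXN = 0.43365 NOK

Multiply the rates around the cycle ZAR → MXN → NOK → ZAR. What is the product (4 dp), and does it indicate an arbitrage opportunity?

0.9905 (arbitrage exists)

Around ZAR → MXN → NOK → ZAR: 1 × 1.2369 × 0.43365 × 1.8467 = 0.990536
Product < 1; profitable direction is ZAR → NOK → MXN → ZAR.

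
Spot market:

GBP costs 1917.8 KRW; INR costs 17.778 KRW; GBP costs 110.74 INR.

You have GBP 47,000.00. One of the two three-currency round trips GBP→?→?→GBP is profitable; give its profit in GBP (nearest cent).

Profit: GBP 1,248.29

Profitable loop is GBP → INR → KRW → GBP:
GBP 47,000.00 × 110.74 = INR 5,204,780.00
INR 5,204,780.00 × 17.778 = KRW 92,530,579
KRW 92,530,579 ÷ 1917.8 = GBP 48,248.29
Profit = GBP 48,248.29 − GBP 47,000.00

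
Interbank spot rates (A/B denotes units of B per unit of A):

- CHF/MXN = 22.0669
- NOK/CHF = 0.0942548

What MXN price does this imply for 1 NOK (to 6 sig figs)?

NOK/MXN = 2.07991

1 NOK × 0.0942548 = 0.0942548 CHF
0.0942548 CHF × 22.0669 = 2.07991 MXN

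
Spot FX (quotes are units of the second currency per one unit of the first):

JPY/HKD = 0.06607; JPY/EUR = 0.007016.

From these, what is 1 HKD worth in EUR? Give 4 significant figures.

HKD/EUR = 0.1062

1 HKD ÷ 0.06607 = 15.1355 JPY
15.1355 JPY × 0.007016 = 0.10619 EUR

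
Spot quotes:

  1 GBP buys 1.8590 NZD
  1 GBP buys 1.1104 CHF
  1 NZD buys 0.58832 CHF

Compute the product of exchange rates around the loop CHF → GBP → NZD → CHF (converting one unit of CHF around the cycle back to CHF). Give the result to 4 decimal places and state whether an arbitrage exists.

Around CHF → GBP → NZD → CHF: 1 ÷ 1.1104 × 1.8590 × 0.58832 = 0.984949
Product < 1; profitable direction is CHF → NZD → GBP → CHF.

0.9849 (arbitrage exists)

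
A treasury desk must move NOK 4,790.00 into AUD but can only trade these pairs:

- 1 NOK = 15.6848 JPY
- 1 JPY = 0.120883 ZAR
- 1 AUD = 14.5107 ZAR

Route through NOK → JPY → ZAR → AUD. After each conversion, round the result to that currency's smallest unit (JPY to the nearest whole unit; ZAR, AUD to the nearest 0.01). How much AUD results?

AUD 625.88

NOK 4,790.00 × 15.6848 = JPY 75,130
JPY 75,130 × 0.120883 = ZAR 9,081.94
ZAR 9,081.94 ÷ 14.5107 = AUD 625.88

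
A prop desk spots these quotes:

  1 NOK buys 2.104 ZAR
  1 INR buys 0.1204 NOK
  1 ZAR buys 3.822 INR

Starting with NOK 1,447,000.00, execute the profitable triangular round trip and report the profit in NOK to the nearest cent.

Profit: NOK 47,533.40

Profitable loop is NOK → INR → ZAR → NOK:
NOK 1,447,000.00 ÷ 0.1204 = INR 12,018,272.43
INR 12,018,272.43 ÷ 3.822 = ZAR 3,144,498.28
ZAR 3,144,498.28 ÷ 2.104 = NOK 1,494,533.40
Profit = NOK 1,494,533.40 − NOK 1,447,000.00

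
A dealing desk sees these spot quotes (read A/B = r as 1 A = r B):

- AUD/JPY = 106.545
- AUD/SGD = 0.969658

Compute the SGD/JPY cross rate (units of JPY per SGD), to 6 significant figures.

SGD/JPY = 109.879

1 SGD ÷ 0.969658 = 1.03129 AUD
1.03129 AUD × 106.545 = 109.879 JPY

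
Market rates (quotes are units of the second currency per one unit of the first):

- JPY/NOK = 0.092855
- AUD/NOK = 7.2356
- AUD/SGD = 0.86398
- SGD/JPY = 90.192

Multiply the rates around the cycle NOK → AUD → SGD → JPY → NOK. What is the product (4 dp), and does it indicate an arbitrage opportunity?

1.0000 (no arbitrage)

Around NOK → AUD → SGD → JPY → NOK: 1 ÷ 7.2356 × 0.86398 × 90.192 × 0.092855 = 1.000006
Product ≈ 1 (deviation 0.001%, within rounding noise).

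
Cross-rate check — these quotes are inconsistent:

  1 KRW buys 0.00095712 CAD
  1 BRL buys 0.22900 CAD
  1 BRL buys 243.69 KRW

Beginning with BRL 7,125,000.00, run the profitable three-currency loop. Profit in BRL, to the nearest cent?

Profit: BRL 131,939.22

Profitable loop is BRL → KRW → CAD → BRL:
BRL 7,125,000.00 × 243.69 = KRW 1,736,291,250
KRW 1,736,291,250 × 0.00095712 = CAD 1,661,839.08
CAD 1,661,839.08 ÷ 0.22900 = BRL 7,256,939.22
Profit = BRL 7,256,939.22 − BRL 7,125,000.00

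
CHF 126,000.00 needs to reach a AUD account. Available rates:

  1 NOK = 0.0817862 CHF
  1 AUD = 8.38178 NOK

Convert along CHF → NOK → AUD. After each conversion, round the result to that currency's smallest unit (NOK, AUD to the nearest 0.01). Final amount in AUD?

CHF 126,000.00 ÷ 0.0817862 = NOK 1,540,602.20
NOK 1,540,602.20 ÷ 8.38178 = AUD 183,803.70

AUD 183,803.70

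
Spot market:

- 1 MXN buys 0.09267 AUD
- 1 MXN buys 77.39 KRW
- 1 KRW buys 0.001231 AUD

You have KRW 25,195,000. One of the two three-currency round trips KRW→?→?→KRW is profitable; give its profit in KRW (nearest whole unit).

Profitable loop is KRW → AUD → MXN → KRW:
KRW 25,195,000 × 0.001231 = AUD 31,015.05
AUD 31,015.05 ÷ 0.09267 = MXN 334,682.69
MXN 334,682.69 × 77.39 = KRW 25,901,093
Profit = KRW 25,901,093 − KRW 25,195,000

Profit: KRW 706,093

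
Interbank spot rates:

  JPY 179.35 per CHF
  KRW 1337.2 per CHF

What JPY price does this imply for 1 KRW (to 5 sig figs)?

1 KRW ÷ 1337.2 = 0.000747831 CHF
0.000747831 CHF × 179.35 = 0.134124 JPY

KRW/JPY = 0.13412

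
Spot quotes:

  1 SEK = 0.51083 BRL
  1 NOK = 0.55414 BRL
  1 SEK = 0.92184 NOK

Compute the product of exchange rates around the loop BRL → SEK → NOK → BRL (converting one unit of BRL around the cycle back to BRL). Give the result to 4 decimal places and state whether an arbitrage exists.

1.0000 (no arbitrage)

Around BRL → SEK → NOK → BRL: 1 ÷ 0.51083 × 0.92184 × 0.55414 = 0.999997
Product ≈ 1 (deviation 0.000%, within rounding noise).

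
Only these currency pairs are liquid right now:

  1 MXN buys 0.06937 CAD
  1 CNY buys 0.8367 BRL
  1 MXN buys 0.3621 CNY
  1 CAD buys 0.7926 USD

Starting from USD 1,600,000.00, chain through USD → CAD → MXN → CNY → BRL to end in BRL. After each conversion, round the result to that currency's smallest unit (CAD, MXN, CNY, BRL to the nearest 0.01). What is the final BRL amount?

BRL 8,816,424.92

USD 1,600,000.00 ÷ 0.7926 = CAD 2,018,672.72
CAD 2,018,672.72 ÷ 0.06937 = MXN 29,100,082.46
MXN 29,100,082.46 × 0.3621 = CNY 10,537,139.86
CNY 10,537,139.86 × 0.8367 = BRL 8,816,424.92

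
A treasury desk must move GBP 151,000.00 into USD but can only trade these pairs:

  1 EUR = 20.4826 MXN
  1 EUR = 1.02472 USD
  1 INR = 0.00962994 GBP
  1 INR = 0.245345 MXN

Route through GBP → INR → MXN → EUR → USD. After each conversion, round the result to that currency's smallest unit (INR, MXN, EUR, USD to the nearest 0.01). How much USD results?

USD 192,464.53

GBP 151,000.00 ÷ 0.00962994 = INR 15,680,263.84
INR 15,680,263.84 × 0.245345 = MXN 3,847,074.33
MXN 3,847,074.33 ÷ 20.4826 = EUR 187,821.58
EUR 187,821.58 × 1.02472 = USD 192,464.53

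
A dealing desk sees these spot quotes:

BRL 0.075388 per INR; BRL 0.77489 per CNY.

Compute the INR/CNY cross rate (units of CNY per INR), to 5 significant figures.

INR/CNY = 0.097289

1 INR × 0.075388 = 0.075388 BRL
0.075388 BRL ÷ 0.77489 = 0.0972886 CNY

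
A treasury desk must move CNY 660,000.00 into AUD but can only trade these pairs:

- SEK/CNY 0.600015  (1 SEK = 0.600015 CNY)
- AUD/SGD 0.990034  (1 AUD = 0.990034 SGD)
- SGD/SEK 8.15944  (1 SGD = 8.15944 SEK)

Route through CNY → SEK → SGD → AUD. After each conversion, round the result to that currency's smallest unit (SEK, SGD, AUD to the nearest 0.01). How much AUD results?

AUD 136,166.84

CNY 660,000.00 ÷ 0.600015 = SEK 1,099,972.50
SEK 1,099,972.50 ÷ 8.15944 = SGD 134,809.80
SGD 134,809.80 ÷ 0.990034 = AUD 136,166.84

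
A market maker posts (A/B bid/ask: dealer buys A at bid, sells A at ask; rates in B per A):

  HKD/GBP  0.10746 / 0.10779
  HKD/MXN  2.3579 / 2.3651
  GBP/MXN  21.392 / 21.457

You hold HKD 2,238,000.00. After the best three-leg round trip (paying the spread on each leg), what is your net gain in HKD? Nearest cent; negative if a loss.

Net profit: HKD 43,592.03

Best loop HKD → MXN → GBP → HKD:
HKD 2,238,000.00 × 2.3579 (sell HKD at bid) = MXN 5,276,980.20
MXN 5,276,980.20 ÷ 21.457 (buy GBP at ask) = GBP 245,932.81
GBP 245,932.81 ÷ 0.10779 (buy HKD at ask) = HKD 2,281,592.03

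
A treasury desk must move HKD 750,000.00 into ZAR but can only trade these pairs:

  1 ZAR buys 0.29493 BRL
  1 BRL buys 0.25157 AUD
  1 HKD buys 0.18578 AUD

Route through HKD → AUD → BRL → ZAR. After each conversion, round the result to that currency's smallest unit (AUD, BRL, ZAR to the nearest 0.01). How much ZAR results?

ZAR 1,877,943.07

HKD 750,000.00 × 0.18578 = AUD 139,335.00
AUD 139,335.00 ÷ 0.25157 = BRL 553,861.75
BRL 553,861.75 ÷ 0.29493 = ZAR 1,877,943.07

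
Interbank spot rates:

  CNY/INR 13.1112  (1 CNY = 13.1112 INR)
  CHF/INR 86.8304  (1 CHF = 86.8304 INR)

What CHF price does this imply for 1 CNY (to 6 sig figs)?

CNY/CHF = 0.150998

1 CNY × 13.1112 = 13.1112 INR
13.1112 INR ÷ 86.8304 = 0.150998 CHF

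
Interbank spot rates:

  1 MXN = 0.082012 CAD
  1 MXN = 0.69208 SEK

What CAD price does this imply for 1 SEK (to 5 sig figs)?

SEK/CAD = 0.11850

1 SEK ÷ 0.69208 = 1.44492 MXN
1.44492 MXN × 0.082012 = 0.118501 CAD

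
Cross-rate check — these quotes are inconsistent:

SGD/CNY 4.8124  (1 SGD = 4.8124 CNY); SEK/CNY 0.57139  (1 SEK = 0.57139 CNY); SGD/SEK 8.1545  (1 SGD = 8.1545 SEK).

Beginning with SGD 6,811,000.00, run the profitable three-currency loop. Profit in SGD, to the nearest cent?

Profitable loop is SGD → CNY → SEK → SGD:
SGD 6,811,000.00 × 4.8124 = CNY 32,777,256.40
CNY 32,777,256.40 ÷ 0.57139 = SEK 57,364,070.77
SEK 57,364,070.77 ÷ 8.1545 = SGD 7,034,652.13
Profit = SGD 7,034,652.13 − SGD 6,811,000.00

Profit: SGD 223,652.13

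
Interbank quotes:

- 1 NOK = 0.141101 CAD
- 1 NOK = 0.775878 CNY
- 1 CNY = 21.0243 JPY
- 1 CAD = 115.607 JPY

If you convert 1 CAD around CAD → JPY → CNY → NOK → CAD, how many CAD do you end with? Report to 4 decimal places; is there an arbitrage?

1.0000 (no arbitrage)

Around CAD → JPY → CNY → NOK → CAD: 1 × 115.607 ÷ 21.0243 ÷ 0.775878 × 0.141101 = 0.999998
Product ≈ 1 (deviation 0.000%, within rounding noise).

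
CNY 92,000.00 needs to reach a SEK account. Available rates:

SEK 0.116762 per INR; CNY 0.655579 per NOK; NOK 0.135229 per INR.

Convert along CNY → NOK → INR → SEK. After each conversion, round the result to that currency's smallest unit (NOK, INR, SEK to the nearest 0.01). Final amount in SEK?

SEK 121,169.82

CNY 92,000.00 ÷ 0.655579 = NOK 140,333.96
NOK 140,333.96 ÷ 0.135229 = INR 1,037,750.48
INR 1,037,750.48 × 0.116762 = SEK 121,169.82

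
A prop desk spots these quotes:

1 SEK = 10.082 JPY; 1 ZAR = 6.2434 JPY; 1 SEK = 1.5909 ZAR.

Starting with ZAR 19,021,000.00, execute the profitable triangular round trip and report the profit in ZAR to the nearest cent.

Profitable loop is ZAR → SEK → JPY → ZAR:
ZAR 19,021,000.00 ÷ 1.5909 = SEK 11,956,125.46
SEK 11,956,125.46 × 10.082 = JPY 120,541,657
JPY 120,541,657 ÷ 6.2434 = ZAR 19,307,053.36
Profit = ZAR 19,307,053.36 − ZAR 19,021,000.00

Profit: ZAR 286,053.36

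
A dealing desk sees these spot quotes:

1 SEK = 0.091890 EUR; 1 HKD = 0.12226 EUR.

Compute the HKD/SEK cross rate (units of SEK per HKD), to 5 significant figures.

1 HKD × 0.12226 = 0.12226 EUR
0.12226 EUR ÷ 0.091890 = 1.3305 SEK

HKD/SEK = 1.3305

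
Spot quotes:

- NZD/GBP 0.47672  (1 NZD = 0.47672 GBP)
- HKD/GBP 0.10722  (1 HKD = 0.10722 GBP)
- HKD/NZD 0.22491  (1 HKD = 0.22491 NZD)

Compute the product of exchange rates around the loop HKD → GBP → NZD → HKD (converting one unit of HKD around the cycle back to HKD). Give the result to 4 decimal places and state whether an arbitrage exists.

Around HKD → GBP → NZD → HKD: 1 × 0.10722 ÷ 0.47672 ÷ 0.22491 = 1.000008
Product ≈ 1 (deviation 0.001%, within rounding noise).

1.0000 (no arbitrage)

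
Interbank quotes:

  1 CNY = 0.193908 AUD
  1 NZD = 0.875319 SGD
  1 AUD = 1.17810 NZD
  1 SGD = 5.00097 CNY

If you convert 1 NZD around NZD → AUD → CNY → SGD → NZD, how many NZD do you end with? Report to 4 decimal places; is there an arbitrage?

1.0000 (no arbitrage)

Around NZD → AUD → CNY → SGD → NZD: 1 ÷ 1.17810 ÷ 0.193908 ÷ 5.00097 ÷ 0.875319 = 1.000003
Product ≈ 1 (deviation 0.000%, within rounding noise).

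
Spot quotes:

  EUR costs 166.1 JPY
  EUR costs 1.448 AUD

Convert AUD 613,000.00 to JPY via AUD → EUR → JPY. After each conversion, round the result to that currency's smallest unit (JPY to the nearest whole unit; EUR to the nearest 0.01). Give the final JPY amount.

JPY 70,317,196

AUD 613,000.00 ÷ 1.448 = EUR 423,342.54
EUR 423,342.54 × 166.1 = JPY 70,317,196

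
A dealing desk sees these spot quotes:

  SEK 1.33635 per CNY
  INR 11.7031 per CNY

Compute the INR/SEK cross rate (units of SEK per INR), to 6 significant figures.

1 INR ÷ 11.7031 = 0.0854474 CNY
0.0854474 CNY × 1.33635 = 0.114188 SEK

INR/SEK = 0.114188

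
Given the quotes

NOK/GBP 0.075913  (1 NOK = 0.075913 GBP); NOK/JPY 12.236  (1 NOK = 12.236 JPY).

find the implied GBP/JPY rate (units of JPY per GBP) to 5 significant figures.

GBP/JPY = 161.18

1 GBP ÷ 0.075913 = 13.173 NOK
13.173 NOK × 12.236 = 161.185 JPY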